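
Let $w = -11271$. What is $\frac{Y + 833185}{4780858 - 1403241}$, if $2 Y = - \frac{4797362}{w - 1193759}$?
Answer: $\frac{1004015319231}{4070129813510} \approx 0.24668$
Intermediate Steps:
$Y = \frac{2398681}{1205030}$ ($Y = \frac{\left(-4797362\right) \frac{1}{-11271 - 1193759}}{2} = \frac{\left(-4797362\right) \frac{1}{-1205030}}{2} = \frac{\left(-4797362\right) \left(- \frac{1}{1205030}\right)}{2} = \frac{1}{2} \cdot \frac{2398681}{602515} = \frac{2398681}{1205030} \approx 1.9906$)
$\frac{Y + 833185}{4780858 - 1403241} = \frac{\frac{2398681}{1205030} + 833185}{4780858 - 1403241} = \frac{1004015319231}{1205030 \cdot 3377617} = \frac{1004015319231}{1205030} \cdot \frac{1}{3377617} = \frac{1004015319231}{4070129813510}$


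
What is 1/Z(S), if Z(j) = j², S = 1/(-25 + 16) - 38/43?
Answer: 149769/148225 ≈ 1.0104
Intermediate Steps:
S = -385/387 (S = 1/(-9) - 38*1/43 = 1*(-⅑) - 38/43 = -⅑ - 38/43 = -385/387 ≈ -0.99483)
1/Z(S) = 1/((-385/387)²) = 1/(148225/149769) = 149769/148225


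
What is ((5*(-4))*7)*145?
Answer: -20300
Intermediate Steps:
((5*(-4))*7)*145 = -20*7*145 = -140*145 = -20300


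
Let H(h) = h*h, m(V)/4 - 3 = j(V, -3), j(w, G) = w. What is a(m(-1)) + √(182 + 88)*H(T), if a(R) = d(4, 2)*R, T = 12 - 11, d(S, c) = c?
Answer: 16 + 3*√30 ≈ 32.432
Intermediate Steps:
m(V) = 12 + 4*V
T = 1
H(h) = h²
a(R) = 2*R
a(m(-1)) + √(182 + 88)*H(T) = 2*(12 + 4*(-1)) + √(182 + 88)*1² = 2*(12 - 4) + √270*1 = 2*8 + (3*√30)*1 = 16 + 3*√30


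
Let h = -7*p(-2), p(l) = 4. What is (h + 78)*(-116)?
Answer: -5800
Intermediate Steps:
h = -28 (h = -7*4 = -28)
(h + 78)*(-116) = (-28 + 78)*(-116) = 50*(-116) = -5800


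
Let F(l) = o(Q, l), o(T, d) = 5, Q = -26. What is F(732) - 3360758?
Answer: -3360753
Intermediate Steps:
F(l) = 5
F(732) - 3360758 = 5 - 3360758 = -3360753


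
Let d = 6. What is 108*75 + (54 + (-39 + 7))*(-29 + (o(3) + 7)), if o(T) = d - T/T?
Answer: 7726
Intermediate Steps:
o(T) = 5 (o(T) = 6 - T/T = 6 - 1*1 = 6 - 1 = 5)
108*75 + (54 + (-39 + 7))*(-29 + (o(3) + 7)) = 108*75 + (54 + (-39 + 7))*(-29 + (5 + 7)) = 8100 + (54 - 32)*(-29 + 12) = 8100 + 22*(-17) = 8100 - 374 = 7726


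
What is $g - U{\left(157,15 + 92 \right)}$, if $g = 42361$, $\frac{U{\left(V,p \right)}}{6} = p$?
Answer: $41719$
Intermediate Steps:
$U{\left(V,p \right)} = 6 p$
$g - U{\left(157,15 + 92 \right)} = 42361 - 6 \left(15 + 92\right) = 42361 - 6 \cdot 107 = 42361 - 642 = 41719$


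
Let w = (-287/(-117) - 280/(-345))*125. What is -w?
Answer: -1098125/2691 ≈ -408.07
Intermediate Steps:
w = 1098125/2691 (w = (-287*(-1/117) - 280*(-1/345))*125 = (287/117 + 56/69)*125 = (8785/2691)*125 = 1098125/2691 ≈ 408.07)
-w = -1*1098125/2691 = -1098125/2691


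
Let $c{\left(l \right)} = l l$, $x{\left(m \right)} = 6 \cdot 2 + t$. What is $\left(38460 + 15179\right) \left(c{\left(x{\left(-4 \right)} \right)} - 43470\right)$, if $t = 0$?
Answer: $-2323963314$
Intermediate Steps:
$x{\left(m \right)} = 12$ ($x{\left(m \right)} = 6 \cdot 2 + 0 = 12 + 0 = 12$)
$c{\left(l \right)} = l^{2}$
$\left(38460 + 15179\right) \left(c{\left(x{\left(-4 \right)} \right)} - 43470\right) = \left(38460 + 15179\right) \left(12^{2} - 43470\right) = 53639 \left(144 - 43470\right) = 53639 \left(-43326\right) = -2323963314$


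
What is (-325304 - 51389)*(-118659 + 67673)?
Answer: 19206069298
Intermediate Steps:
(-325304 - 51389)*(-118659 + 67673) = -376693*(-50986) = 19206069298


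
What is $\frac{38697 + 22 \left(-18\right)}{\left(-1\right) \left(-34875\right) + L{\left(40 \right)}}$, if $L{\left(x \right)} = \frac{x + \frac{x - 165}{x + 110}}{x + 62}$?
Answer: $\frac{23440212}{21343735} \approx 1.0982$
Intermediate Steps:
$L{\left(x \right)} = \frac{x + \frac{-165 + x}{110 + x}}{62 + x}$
$\frac{38697 + 22 \left(-18\right)}{\left(-1\right) \left(-34875\right) + L{\left(40 \right)}} = \frac{38697 + 22 \left(-18\right)}{\left(-1\right) \left(-34875\right) + \frac{-165 + 40^{2} + 111 \cdot 40}{6820 + 40^{2} + 172 \cdot 40}} = \frac{38697 - 396}{34875 + \frac{-165 + 1600 + 4440}{6820 + 1600 + 6880}} = \frac{38301}{34875 + \frac{1}{15300} \cdot 5875} = \frac{38301}{34875 + \frac{235}{612}} = \frac{38301}{\frac{21343735}{612}} = 38301 \cdot \frac{612}{21343735} = \frac{23440212}{21343735}$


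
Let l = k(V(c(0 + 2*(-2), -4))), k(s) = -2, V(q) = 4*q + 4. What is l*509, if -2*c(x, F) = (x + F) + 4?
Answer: -1018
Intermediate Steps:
c(x, F) = -2 - F/2 - x/2 (c(x, F) = -((x + F) + 4)/2 = -((F + x) + 4)/2 = -(4 + F + x)/2 = -2 - F/2 - x/2)
V(q) = 4 + 4*q
l = -2
l*509 = -2*509 = -1018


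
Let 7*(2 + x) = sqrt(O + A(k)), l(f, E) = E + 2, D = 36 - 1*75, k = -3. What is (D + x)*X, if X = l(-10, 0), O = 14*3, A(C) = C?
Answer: -82 + 2*sqrt(39)/7 ≈ -80.216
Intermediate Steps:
D = -39 (D = 36 - 75 = -39)
O = 42
l(f, E) = 2 + E
X = 2 (X = 2 + 0 = 2)
x = -2 + sqrt(39)/7 (x = -2 + sqrt(42 - 3)/7 = -2 + sqrt(39)/7 ≈ -1.1079)
(D + x)*X = (-39 + (-2 + sqrt(39)/7))*2 = (-41 + sqrt(39)/7)*2 = -82 + 2*sqrt(39)/7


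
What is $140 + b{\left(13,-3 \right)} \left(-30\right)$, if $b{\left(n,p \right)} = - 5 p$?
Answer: $-310$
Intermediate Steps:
$140 + b{\left(13,-3 \right)} \left(-30\right) = 140 + \left(-5\right) \left(-3\right) \left(-30\right) = 140 + 15 \left(-30\right) = 140 - 450 = -310$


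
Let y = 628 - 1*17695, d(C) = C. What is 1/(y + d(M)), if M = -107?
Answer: -1/17174 ≈ -5.8228e-5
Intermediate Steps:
y = -17067 (y = 628 - 17695 = -17067)
1/(y + d(M)) = 1/(-17067 - 107) = 1/(-17174) = -1/17174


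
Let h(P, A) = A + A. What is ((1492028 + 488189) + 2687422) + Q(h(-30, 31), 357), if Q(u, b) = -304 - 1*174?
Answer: 4667161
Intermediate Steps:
h(P, A) = 2*A
Q(u, b) = -478 (Q(u, b) = -304 - 174 = -478)
((1492028 + 488189) + 2687422) + Q(h(-30, 31), 357) = ((1492028 + 488189) + 2687422) - 478 = (1980217 + 2687422) - 478 = 4667639 - 478 = 4667161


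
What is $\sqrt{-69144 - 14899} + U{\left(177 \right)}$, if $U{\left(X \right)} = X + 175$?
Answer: $352 + i \sqrt{84043} \approx 352.0 + 289.9 i$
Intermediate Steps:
$U{\left(X \right)} = 175 + X$
$\sqrt{-69144 - 14899} + U{\left(177 \right)} = \sqrt{-69144 - 14899} + \left(175 + 177\right) = \sqrt{-69144 - 14899} + 352 = \sqrt{-84043} + 352 = i \sqrt{84043} + 352 = 352 + i \sqrt{84043}$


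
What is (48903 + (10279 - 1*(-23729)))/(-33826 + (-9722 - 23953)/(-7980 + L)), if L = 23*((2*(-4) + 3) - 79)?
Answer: -273937944/111749879 ≈ -2.4513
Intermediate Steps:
L = -1932 (L = 23*((-8 + 3) - 79) = 23*(-5 - 79) = 23*(-84) = -1932)
(48903 + (10279 - 1*(-23729)))/(-33826 + (-9722 - 23953)/(-7980 + L)) = (48903 + (10279 - 1*(-23729)))/(-33826 + (-9722 - 23953)/(-7980 - 1932)) = (48903 + (10279 + 23729))/(-33826 - 33675/(-9912)) = (48903 + 34008)/(-33826 - 33675*(-1/9912)) = 82911/(-33826 + 11225/3304) = 82911/(-111749879/3304) = 82911*(-3304/111749879) = -273937944/111749879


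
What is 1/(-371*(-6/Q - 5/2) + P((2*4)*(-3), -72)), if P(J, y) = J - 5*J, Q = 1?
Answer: 2/6499 ≈ 0.00030774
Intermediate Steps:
P(J, y) = -4*J
1/(-371*(-6/Q - 5/2) + P((2*4)*(-3), -72)) = 1/(-371*(-6/1 - 5/2) - 4*2*4*(-3)) = 1/(-371*(-6*1 - 5*1/2) - 32*(-3)) = 1/(-371*(-6 - 5/2) - 4*(-24)) = 1/(-371*(-17/2) + 96) = 1/(6307/2 + 96) = 1/(6499/2) = 2/6499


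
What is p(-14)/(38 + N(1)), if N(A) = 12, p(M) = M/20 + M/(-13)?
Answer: 49/6500 ≈ 0.0075385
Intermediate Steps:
p(M) = -7*M/260 (p(M) = M*(1/20) + M*(-1/13) = M/20 - M/13 = -7*M/260)
p(-14)/(38 + N(1)) = (-7/260*(-14))/(38 + 12) = (49/130)/50 = (1/50)*(49/130) = 49/6500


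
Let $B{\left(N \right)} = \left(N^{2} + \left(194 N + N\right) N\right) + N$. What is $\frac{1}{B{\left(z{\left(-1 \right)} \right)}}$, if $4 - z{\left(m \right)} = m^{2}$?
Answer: $\frac{1}{1767} \approx 0.00056593$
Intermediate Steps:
$z{\left(m \right)} = 4 - m^{2}$
$B{\left(N \right)} = N + 196 N^{2}$ ($B{\left(N \right)} = \left(N^{2} + 195 N N\right) + N = \left(N^{2} + 195 N^{2}\right) + N = 196 N^{2} + N = N + 196 N^{2}$)
$\frac{1}{B{\left(z{\left(-1 \right)} \right)}} = \frac{1}{\left(4 - \left(-1\right)^{2}\right) \left(1 + 196 \left(4 - \left(-1\right)^{2}\right)\right)} = \frac{1}{\left(4 - 1\right) \left(1 + 196 \left(4 - 1\right)\right)} = \frac{1}{3 \left(1 + 196 \cdot 3\right)} = \frac{1}{3 \left(1 + 588\right)} = \frac{1}{3 \cdot 589} = \frac{1}{1767}$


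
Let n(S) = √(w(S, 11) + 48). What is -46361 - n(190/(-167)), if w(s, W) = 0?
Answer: -46361 - 4*√3 ≈ -46368.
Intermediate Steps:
n(S) = 4*√3 (n(S) = √(0 + 48) = √48 = 4*√3)
-46361 - n(190/(-167)) = -46361 - 4*√3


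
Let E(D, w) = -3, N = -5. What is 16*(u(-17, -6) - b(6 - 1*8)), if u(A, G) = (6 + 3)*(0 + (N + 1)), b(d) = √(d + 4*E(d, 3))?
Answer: -576 - 16*I*√14 ≈ -576.0 - 59.867*I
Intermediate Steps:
b(d) = √(-12 + d) (b(d) = √(d + 4*(-3)) = √(d - 12) = √(-12 + d))
u(A, G) = -36 (u(A, G) = (6 + 3)*(0 + (-5 + 1)) = 9*(0 - 4) = 9*(-4) = -36)
16*(u(-17, -6) - b(6 - 1*8)) = 16*(-36 - √(-12 + (6 - 1*8))) = 16*(-36 - √(-12 + (6 - 8))) = 16*(-36 - √(-12 - 2)) = 16*(-36 - √(-14)) = 16*(-36 - I*√14) = -576 - 16*I*√14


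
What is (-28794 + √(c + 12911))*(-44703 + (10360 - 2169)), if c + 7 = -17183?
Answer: 1051326528 - 36512*I*√4279 ≈ 1.0513e+9 - 2.3884e+6*I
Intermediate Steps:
c = -17190 (c = -7 - 17183 = -17190)
(-28794 + √(c + 12911))*(-44703 + (10360 - 2169)) = (-28794 + √(-17190 + 12911))*(-44703 + (10360 - 2169)) = (-28794 + √(-4279))*(-44703 + 8191) = (-28794 + I*√4279)*(-36512) = 1051326528 - 36512*I*√4279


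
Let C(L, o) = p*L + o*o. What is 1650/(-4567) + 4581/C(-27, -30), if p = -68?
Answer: 1823003/1388368 ≈ 1.3131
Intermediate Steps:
C(L, o) = o² - 68*L (C(L, o) = -68*L + o*o = -68*L + o² = o² - 68*L)
1650/(-4567) + 4581/C(-27, -30) = 1650/(-4567) + 4581/((-30)² - 68*(-27)) = 1650*(-1/4567) + 4581/(900 + 1836) = -1650/4567 + 4581/2736 = -1650/4567 + 4581*(1/2736) = -1650/4567 + 509/304 = 1823003/1388368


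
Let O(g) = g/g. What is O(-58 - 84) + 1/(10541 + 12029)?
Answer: 22571/22570 ≈ 1.0000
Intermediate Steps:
O(g) = 1
O(-58 - 84) + 1/(10541 + 12029) = 1 + 1/(10541 + 12029) = 1 + 1/22570 = 22571/22570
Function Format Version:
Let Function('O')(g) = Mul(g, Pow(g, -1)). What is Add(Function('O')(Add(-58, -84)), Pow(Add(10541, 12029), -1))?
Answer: Rational(22571, 22570) ≈ 1.0000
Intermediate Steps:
Function('O')(g) = 1
Add(Function('O')(Add(-58, -84)), Pow(Add(10541, 12029), -1)) = Add(1, Pow(Add(10541, 12029), -1)) = Add(1, Pow(22570, -1)) = Add(1, Rational(1, 22570)) = Rational(22571, 22570)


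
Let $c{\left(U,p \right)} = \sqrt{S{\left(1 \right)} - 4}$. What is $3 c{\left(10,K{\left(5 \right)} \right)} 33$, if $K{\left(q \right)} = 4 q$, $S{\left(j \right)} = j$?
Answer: $99 i \sqrt{3} \approx 171.47 i$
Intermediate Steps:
$c{\left(U,p \right)} = i \sqrt{3}$ ($c{\left(U,p \right)} = \sqrt{1 - 4} = \sqrt{-3} = i \sqrt{3}$)
$3 c{\left(10,K{\left(5 \right)} \right)} 33 = 3 i \sqrt{3} \cdot 33 = 99 i \sqrt{3}$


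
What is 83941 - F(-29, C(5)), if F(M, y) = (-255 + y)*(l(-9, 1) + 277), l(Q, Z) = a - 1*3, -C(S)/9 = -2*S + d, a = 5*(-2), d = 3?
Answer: 134629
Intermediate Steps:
a = -10
C(S) = -27 + 18*S (C(S) = -9*(-2*S + 3) = -9*(3 - 2*S) = -27 + 18*S)
l(Q, Z) = -13 (l(Q, Z) = -10 - 1*3 = -10 - 3 = -13)
F(M, y) = -67320 + 264*y (F(M, y) = (-255 + y)*(-13 + 277) = (-255 + y)*264 = -67320 + 264*y)
83941 - F(-29, C(5)) = 83941 - (-67320 + 264*(-27 + 18*5)) = 83941 - (-67320 + 264*(-27 + 90)) = 83941 - (-67320 + 264*63) = 83941 - (-67320 + 16632) = 83941 - 1*(-50688) = 83941 + 50688 = 134629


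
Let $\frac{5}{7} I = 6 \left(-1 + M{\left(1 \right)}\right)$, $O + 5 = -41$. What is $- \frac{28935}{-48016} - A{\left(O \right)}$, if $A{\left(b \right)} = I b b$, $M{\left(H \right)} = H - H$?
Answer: $\frac{4267422627}{240080} \approx 17775.0$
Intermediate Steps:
$O = -46$ ($O = -5 - 41 = -46$)
$M{\left(H \right)} = 0$
$I = - \frac{42}{5}$ ($I = \frac{7 \cdot 6 \left(-1 + 0\right)}{5} = \frac{7 \cdot 6 \left(-1\right)}{5} = \frac{7}{5} \left(-6\right) = - \frac{42}{5} \approx -8.4$)
$A{\left(b \right)} = - \frac{42 b^{2}}{5}$ ($A{\left(b \right)} = - \frac{42 b b}{5} = - \frac{42 b^{2}}{5}$)
$- \frac{28935}{-48016} - A{\left(O \right)} = - \frac{28935}{-48016} - - \frac{42 \left(-46\right)^{2}}{5} = \left(-28935\right) \left(- \frac{1}{48016}\right) - \left(- \frac{42}{5}\right) 2116 = \frac{28935}{48016} - - \frac{88872}{5} = \frac{28935}{48016} + \frac{88872}{5} = \frac{4267422627}{240080}$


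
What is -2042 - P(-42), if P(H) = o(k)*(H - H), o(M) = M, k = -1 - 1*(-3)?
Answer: -2042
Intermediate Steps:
k = 2 (k = -1 + 3 = 2)
P(H) = 0 (P(H) = 2*(H - H) = 2*0 = 0)
-2042 - P(-42) = -2042 - 1*0 = -2042 + 0 = -2042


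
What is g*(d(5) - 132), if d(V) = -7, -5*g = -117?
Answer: -16263/5 ≈ -3252.6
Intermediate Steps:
g = 117/5 (g = -⅕*(-117) = 117/5 ≈ 23.400)
g*(d(5) - 132) = 117*(-7 - 132)/5 = (117/5)*(-139) = -16263/5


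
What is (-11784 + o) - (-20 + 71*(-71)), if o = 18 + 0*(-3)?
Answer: -6705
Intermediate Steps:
o = 18 (o = 18 + 0 = 18)
(-11784 + o) - (-20 + 71*(-71)) = (-11784 + 18) - (-20 + 71*(-71)) = -11766 - (-20 - 5041) = -11766 - 1*(-5061) = -11766 + 5061 = -6705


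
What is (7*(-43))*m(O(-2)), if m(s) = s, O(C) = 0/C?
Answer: 0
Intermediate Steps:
O(C) = 0
(7*(-43))*m(O(-2)) = (7*(-43))*0 = -301*0 = 0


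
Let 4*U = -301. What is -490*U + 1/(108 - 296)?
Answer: 6932029/188 ≈ 36873.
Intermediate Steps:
U = -301/4 (U = (1/4)*(-301) = -301/4 ≈ -75.250)
-490*U + 1/(108 - 296) = -490*(-301/4) + 1/(108 - 296) = 73745/2 + 1/(-188) = 73745/2 - 1/188 = 6932029/188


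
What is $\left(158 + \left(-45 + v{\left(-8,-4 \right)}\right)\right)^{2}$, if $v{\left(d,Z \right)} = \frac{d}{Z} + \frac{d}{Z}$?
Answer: $13689$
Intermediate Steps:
$v{\left(d,Z \right)} = \frac{2 d}{Z}$
$\left(158 + \left(-45 + v{\left(-8,-4 \right)}\right)\right)^{2} = \left(158 - \left(45 + \frac{16}{-4}\right)\right)^{2} = \left(158 - \left(45 + 16 \left(- \frac{1}{4}\right)\right)\right)^{2} = \left(158 + \left(-45 + 4\right)\right)^{2} = \left(158 - 41\right)^{2} = 117^{2} = 13689$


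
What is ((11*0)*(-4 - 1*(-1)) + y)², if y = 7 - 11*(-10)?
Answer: 13689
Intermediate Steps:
y = 117 (y = 7 + 110 = 117)
((11*0)*(-4 - 1*(-1)) + y)² = ((11*0)*(-4 - 1*(-1)) + 117)² = (0*(-4 + 1) + 117)² = (0*(-3) + 117)² = (0 + 117)² = 117² = 13689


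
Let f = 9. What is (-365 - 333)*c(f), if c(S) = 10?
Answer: -6980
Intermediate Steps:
(-365 - 333)*c(f) = (-365 - 333)*10 = -698*10 = -6980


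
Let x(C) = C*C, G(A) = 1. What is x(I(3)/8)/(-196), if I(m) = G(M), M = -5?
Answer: -1/12544 ≈ -7.9719e-5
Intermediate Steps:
I(m) = 1
x(C) = C**2
x(I(3)/8)/(-196) = (1/8)**2/(-196) = (1*(1/8))**2*(-1/196) = (1/8)**2*(-1/196) = (1/64)*(-1/196) = -1/12544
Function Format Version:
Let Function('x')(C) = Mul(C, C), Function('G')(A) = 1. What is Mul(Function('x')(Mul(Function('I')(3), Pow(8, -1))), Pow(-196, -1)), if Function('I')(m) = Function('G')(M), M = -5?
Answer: Rational(-1, 12544) ≈ -7.9719e-5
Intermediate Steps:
Function('I')(m) = 1
Function('x')(C) = Pow(C, 2)
Mul(Function('x')(Mul(Function('I')(3), Pow(8, -1))), Pow(-196, -1)) = Mul(Pow(Mul(1, Pow(8, -1)), 2), Pow(-196, -1)) = Mul(Pow(Mul(1, Rational(1, 8)), 2), Rational(-1, 196)) = Mul(Pow(Rational(1, 8), 2), Rational(-1, 196)) = Mul(Rational(1, 64), Rational(-1, 196)) = Rational(-1, 12544)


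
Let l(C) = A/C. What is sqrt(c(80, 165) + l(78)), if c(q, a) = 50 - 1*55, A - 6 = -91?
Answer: 5*I*sqrt(1482)/78 ≈ 2.4677*I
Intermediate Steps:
A = -85 (A = 6 - 91 = -85)
c(q, a) = -5 (c(q, a) = 50 - 55 = -5)
l(C) = -85/C
sqrt(c(80, 165) + l(78)) = sqrt(-5 - 85/78) = sqrt(-475/78) = 5*I*sqrt(1482)/78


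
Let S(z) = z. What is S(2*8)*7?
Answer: 112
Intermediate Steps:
S(2*8)*7 = (2*8)*7 = 16*7 = 112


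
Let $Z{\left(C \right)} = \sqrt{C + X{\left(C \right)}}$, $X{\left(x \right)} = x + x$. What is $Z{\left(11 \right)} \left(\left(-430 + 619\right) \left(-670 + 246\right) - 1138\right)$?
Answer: $- 81274 \sqrt{33} \approx -4.6688 \cdot 10^{5}$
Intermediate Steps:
$X{\left(x \right)} = 2 x$
$Z{\left(C \right)} = \sqrt{3} \sqrt{C}$ ($Z{\left(C \right)} = \sqrt{C + 2 C} = \sqrt{3 C} = \sqrt{3} \sqrt{C}$)
$Z{\left(11 \right)} \left(\left(-430 + 619\right) \left(-670 + 246\right) - 1138\right) = \sqrt{3} \sqrt{11} \left(\left(-430 + 619\right) \left(-670 + 246\right) - 1138\right) = \sqrt{33} \left(189 \left(-424\right) - 1138\right) = \sqrt{33} \left(-80136 - 1138\right) = \sqrt{33} \left(-81274\right) = - 81274 \sqrt{33}$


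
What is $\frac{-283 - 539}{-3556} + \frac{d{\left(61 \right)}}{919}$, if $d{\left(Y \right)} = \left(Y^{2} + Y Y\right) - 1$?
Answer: $\frac{13607807}{1633982} \approx 8.328$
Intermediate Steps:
$d{\left(Y \right)} = -1 + 2 Y^{2}$ ($d{\left(Y \right)} = \left(Y^{2} + Y^{2}\right) - 1 = 2 Y^{2} - 1 = -1 + 2 Y^{2}$)
$\frac{-283 - 539}{-3556} + \frac{d{\left(61 \right)}}{919} = \frac{-283 - 539}{-3556} + \frac{-1 + 2 \cdot 61^{2}}{919} = \left(-822\right) \left(- \frac{1}{3556}\right) + \left(-1 + 2 \cdot 3721\right) \frac{1}{919} = \frac{411}{1778} + \left(-1 + 7442\right) \frac{1}{919} = \frac{411}{1778} + 7441 \cdot \frac{1}{919} = \frac{411}{1778} + \frac{7441}{919} = \frac{13607807}{1633982}$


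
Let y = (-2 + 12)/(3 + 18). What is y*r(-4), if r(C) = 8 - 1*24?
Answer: -160/21 ≈ -7.6190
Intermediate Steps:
r(C) = -16 (r(C) = 8 - 24 = -16)
y = 10/21 ≈ 0.47619
y*r(-4) = (10/21)*(-16) = -160/21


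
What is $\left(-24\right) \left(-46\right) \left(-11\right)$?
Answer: $-12144$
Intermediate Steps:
$\left(-24\right) \left(-46\right) \left(-11\right) = 1104 \left(-11\right) = -12144$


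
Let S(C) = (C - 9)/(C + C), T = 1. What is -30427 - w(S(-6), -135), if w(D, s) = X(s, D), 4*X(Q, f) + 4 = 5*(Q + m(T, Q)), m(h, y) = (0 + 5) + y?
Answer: -120379/4 ≈ -30095.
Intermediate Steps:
S(C) = (-9 + C)/(2*C) (S(C) = (-9 + C)/((2*C)) = (-9 + C)*(1/(2*C)) = (-9 + C)/(2*C))
m(h, y) = 5 + y
X(Q, f) = 21/4 + 5*Q/2 (X(Q, f) = -1 + (5*(Q + (5 + Q)))/4 = -1 + (5*(5 + 2*Q))/4 = -1 + (25 + 10*Q)/4 = -1 + (25/4 + 5*Q/2) = 21/4 + 5*Q/2)
w(D, s) = 21/4 + 5*s/2
-30427 - w(S(-6), -135) = -30427 - (21/4 + (5/2)*(-135)) = -30427 - (21/4 - 675/2) = -30427 - 1*(-1329/4) = -30427 + 1329/4 = -120379/4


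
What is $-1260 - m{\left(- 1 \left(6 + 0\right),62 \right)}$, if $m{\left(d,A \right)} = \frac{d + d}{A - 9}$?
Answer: $- \frac{66768}{53} \approx -1259.8$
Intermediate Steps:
$m{\left(d,A \right)} = \frac{2 d}{-9 + A}$
$-1260 - m{\left(- 1 \left(6 + 0\right),62 \right)} = -1260 - \frac{2 \left(- 1 \left(6 + 0\right)\right)}{-9 + 62} = -1260 - \frac{2 \left(- 1 \cdot 6\right)}{53} = -1260 - 2 \left(\left(-1\right) 6\right) \frac{1}{53} = -1260 - 2 \left(-6\right) \frac{1}{53} = -1260 - - \frac{12}{53} = -1260 + \frac{12}{53} = - \frac{66768}{53}$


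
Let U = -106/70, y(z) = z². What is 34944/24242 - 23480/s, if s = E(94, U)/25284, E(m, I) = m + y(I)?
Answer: -8814918729752352/1429781039 ≈ -6.1652e+6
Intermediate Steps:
U = -53/35 (U = -106*1/70 = -53/35 ≈ -1.5143)
E(m, I) = m + I²
s = 117959/30972900 (s = (94 + (-53/35)²)/25284 = (94 + 2809/1225)*(1/25284) = (117959/1225)*(1/25284) = 117959/30972900 ≈ 0.0038085)
34944/24242 - 23480/s = 34944/24242 - 23480/117959/30972900 = 34944*(1/24242) - 23480*30972900/117959 = 17472/12121 - 727243692000/117959 = -8814918729752352/1429781039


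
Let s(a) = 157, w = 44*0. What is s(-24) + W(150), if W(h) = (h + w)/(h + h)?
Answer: 315/2 ≈ 157.50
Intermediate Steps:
w = 0
W(h) = ½ (W(h) = (h + 0)/(h + h) = h/((2*h)) = h*(1/(2*h)) = ½)
s(-24) + W(150) = 157 + ½ = 315/2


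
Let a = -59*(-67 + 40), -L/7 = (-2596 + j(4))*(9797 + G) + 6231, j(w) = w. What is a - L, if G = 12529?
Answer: -405037734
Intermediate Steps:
L = 405039327 (L = -7*((-2596 + 4)*(9797 + 12529) + 6231) = -7*(-2592*22326 + 6231) = -7*(-57868992 + 6231) = -7*(-57862761) = 405039327)
a = 1593 (a = -59*(-27) = 1593)
a - L = 1593 - 1*405039327 = 1593 - 405039327 = -405037734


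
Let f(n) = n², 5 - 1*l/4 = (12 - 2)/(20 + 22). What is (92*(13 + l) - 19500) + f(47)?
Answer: -301195/21 ≈ -14343.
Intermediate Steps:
l = 400/21 (l = 20 - 4*(12 - 2)/(20 + 22) = 20 - 40/42 = 20 - 4*5/21 = 20 - 20/21 = 400/21 ≈ 19.048)
(92*(13 + l) - 19500) + f(47) = (92*(13 + 400/21) - 19500) + 47² = (92*(673/21) - 19500) + 2209 = (61916/21 - 19500) + 2209 = -347584/21 + 2209 = -301195/21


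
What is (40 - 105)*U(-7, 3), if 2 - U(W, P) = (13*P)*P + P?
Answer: 7670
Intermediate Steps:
U(W, P) = 2 - P - 13*P² (U(W, P) = 2 - ((13*P)*P + P) = 2 - (13*P² + P) = 2 - (P + 13*P²) = 2 + (-P - 13*P²) = 2 - P - 13*P²)
(40 - 105)*U(-7, 3) = (40 - 105)*(2 - 1*3 - 13*3²) = -65*(2 - 3 - 13*9) = -65*(2 - 3 - 117) = -65*(-118) = 7670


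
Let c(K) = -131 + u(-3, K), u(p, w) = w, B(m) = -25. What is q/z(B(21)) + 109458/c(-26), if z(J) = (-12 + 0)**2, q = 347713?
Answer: 38828989/22608 ≈ 1717.5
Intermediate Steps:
c(K) = -131 + K
z(J) = 144 (z(J) = (-12)**2 = 144)
q/z(B(21)) + 109458/c(-26) = 347713/144 + 109458/(-131 - 26) = 347713*(1/144) + 109458/(-157) = 347713/144 + 109458*(-1/157) = 347713/144 - 109458/157 = 38828989/22608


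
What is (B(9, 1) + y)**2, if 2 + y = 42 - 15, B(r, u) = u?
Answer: 676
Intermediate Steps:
y = 25 (y = -2 + (42 - 15) = -2 + 27 = 25)
(B(9, 1) + y)**2 = (1 + 25)**2 = 26**2 = 676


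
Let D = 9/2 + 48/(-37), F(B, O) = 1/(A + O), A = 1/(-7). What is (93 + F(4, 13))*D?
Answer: 661783/2220 ≈ 298.10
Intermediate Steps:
A = -⅐ (A = 1*(-⅐) = -⅐ ≈ -0.14286)
F(B, O) = 1/(-⅐ + O)
D = 237/74 (D = 9*(½) + 48*(-1/37) = 9/2 - 48/37 = 237/74 ≈ 3.2027)
(93 + F(4, 13))*D = (93 + 7/(-1 + 7*13))*(237/74) = (93 + 7/(-1 + 91))*(237/74) = (93 + 7/90)*(237/74) = (8377/90)*(237/74) = 661783/2220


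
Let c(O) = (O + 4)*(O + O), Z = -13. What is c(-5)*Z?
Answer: -130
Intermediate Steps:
c(O) = 2*O*(4 + O) (c(O) = (4 + O)*(2*O) = 2*O*(4 + O))
c(-5)*Z = (2*(-5)*(4 - 5))*(-13) = (2*(-5)*(-1))*(-13) = 10*(-13) = -130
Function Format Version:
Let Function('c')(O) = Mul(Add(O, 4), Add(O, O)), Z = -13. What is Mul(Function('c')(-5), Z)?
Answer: -130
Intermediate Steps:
Function('c')(O) = Mul(2, O, Add(4, O)) (Function('c')(O) = Mul(Add(4, O), Mul(2, O)) = Mul(2, O, Add(4, O)))
Mul(Function('c')(-5), Z) = Mul(Mul(2, -5, Add(4, -5)), -13) = Mul(Mul(2, -5, -1), -13) = Mul(10, -13) = -130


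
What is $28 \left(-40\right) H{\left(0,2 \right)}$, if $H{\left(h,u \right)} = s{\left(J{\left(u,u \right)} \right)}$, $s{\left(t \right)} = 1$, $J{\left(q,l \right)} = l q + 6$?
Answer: $-1120$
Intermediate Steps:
$J{\left(q,l \right)} = 6 + l q$
$H{\left(h,u \right)} = 1$
$28 \left(-40\right) H{\left(0,2 \right)} = 28 \left(-40\right) 1 = \left(-1120\right) 1 = -1120$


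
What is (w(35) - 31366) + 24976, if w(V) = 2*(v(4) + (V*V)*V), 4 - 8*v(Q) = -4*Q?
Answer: 79365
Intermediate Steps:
v(Q) = 1/2 + Q/2 (v(Q) = 1/2 - (-1)*Q/2 = 1/2 + Q/2)
w(V) = 5 + 2*V**3 (w(V) = 2*((1/2 + (1/2)*4) + (V*V)*V) = 2*((1/2 + 2) + V**2*V) = 2*(5/2 + V**3) = 5 + 2*V**3)
(w(35) - 31366) + 24976 = ((5 + 2*35**3) - 31366) + 24976 = ((5 + 2*42875) - 31366) + 24976 = ((5 + 85750) - 31366) + 24976 = (85755 - 31366) + 24976 = 54389 + 24976 = 79365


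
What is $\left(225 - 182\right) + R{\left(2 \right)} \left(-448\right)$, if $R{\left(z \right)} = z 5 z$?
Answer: $-8917$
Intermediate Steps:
$R{\left(z \right)} = 5 z^{2}$ ($R{\left(z \right)} = 5 z z = 5 z^{2}$)
$\left(225 - 182\right) + R{\left(2 \right)} \left(-448\right) = \left(225 - 182\right) + 5 \cdot 2^{2} \left(-448\right) = \left(225 - 182\right) + 5 \cdot 4 \left(-448\right) = 43 + 20 \left(-448\right) = 43 - 8960 = -8917$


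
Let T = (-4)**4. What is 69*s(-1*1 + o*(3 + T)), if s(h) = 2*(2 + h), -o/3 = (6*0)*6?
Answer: 138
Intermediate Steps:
T = 256
o = 0 (o = -3*6*0*6 = -0*6 = -3*0 = 0)
s(h) = 4 + 2*h
69*s(-1*1 + o*(3 + T)) = 69*(4 + 2*(-1*1 + 0*(3 + 256))) = 69*(4 + 2*(-1 + 0*259)) = 69*(4 + 2*(-1 + 0)) = 69*(4 + 2*(-1)) = 69*(4 - 2) = 69*2 = 138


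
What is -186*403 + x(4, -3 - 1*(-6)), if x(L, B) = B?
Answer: -74955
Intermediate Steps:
-186*403 + x(4, -3 - 1*(-6)) = -186*403 + (-3 - 1*(-6)) = -74958 + (-3 + 6) = -74958 + 3 = -74955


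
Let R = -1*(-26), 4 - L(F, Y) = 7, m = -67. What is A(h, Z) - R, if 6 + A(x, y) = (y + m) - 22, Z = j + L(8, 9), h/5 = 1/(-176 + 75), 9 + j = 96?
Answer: -37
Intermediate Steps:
j = 87 (j = -9 + 96 = 87)
L(F, Y) = -3 (L(F, Y) = 4 - 1*7 = 4 - 7 = -3)
h = -5/101 (h = 5/(-176 + 75) = 5/(-101) = 5*(-1/101) = -5/101 ≈ -0.049505)
Z = 84 (Z = 87 - 3 = 84)
A(x, y) = -95 + y (A(x, y) = -6 + ((y - 67) - 22) = -6 + ((-67 + y) - 22) = -6 + (-89 + y) = -95 + y)
R = 26
A(h, Z) - R = (-95 + 84) - 1*26 = -11 - 26 = -37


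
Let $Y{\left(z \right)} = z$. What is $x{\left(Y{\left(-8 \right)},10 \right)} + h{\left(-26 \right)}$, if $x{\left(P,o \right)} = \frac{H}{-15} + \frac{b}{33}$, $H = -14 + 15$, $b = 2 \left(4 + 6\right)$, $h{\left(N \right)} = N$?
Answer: $- \frac{4201}{165} \approx -25.461$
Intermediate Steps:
$b = 20$ ($b = 2 \cdot 10 = 20$)
$H = 1$
$x{\left(P,o \right)} = \frac{89}{165}$ ($x{\left(P,o \right)} = 1 \frac{1}{-15} + \frac{20}{33} = 1 \left(- \frac{1}{15}\right) + 20 \cdot \frac{1}{33} = - \frac{1}{15} + \frac{20}{33} = \frac{89}{165}$)
$x{\left(Y{\left(-8 \right)},10 \right)} + h{\left(-26 \right)} = \frac{89}{165} - 26 = - \frac{4201}{165}$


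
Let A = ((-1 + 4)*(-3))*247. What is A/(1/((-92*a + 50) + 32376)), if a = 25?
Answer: -66970098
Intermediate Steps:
A = -2223 (A = (3*(-3))*247 = -9*247 = -2223)
A/(1/((-92*a + 50) + 32376)) = -(72082998 - 5112900) = -2223/(1/((-2300 + 50) + 32376)) = -2223/(1/(-2250 + 32376)) = -2223/(1/30126) = -2223/1/30126 = -2223*30126 = -66970098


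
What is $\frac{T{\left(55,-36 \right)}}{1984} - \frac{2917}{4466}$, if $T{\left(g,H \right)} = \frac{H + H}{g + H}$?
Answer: $- \frac{6892549}{10521896} \approx -0.65507$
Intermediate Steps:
$T{\left(g,H \right)} = \frac{2 H}{H + g}$
$\frac{T{\left(55,-36 \right)}}{1984} - \frac{2917}{4466} = \frac{2 \left(-36\right) \frac{1}{-36 + 55}}{1984} - \frac{2917}{4466} = 2 \left(-36\right) \frac{1}{19} \cdot \frac{1}{1984} - \frac{2917}{4466} = \left(- \frac{72}{19}\right) \frac{1}{1984} - \frac{2917}{4466} = - \frac{9}{4712} - \frac{2917}{4466} = - \frac{6892549}{10521896}$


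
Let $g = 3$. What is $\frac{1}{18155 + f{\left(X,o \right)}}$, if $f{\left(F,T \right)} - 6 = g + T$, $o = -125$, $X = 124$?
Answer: $\frac{1}{18039} \approx 5.5435 \cdot 10^{-5}$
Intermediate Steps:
$f{\left(F,T \right)} = 9 + T$ ($f{\left(F,T \right)} = 6 + \left(3 + T\right) = 9 + T$)
$\frac{1}{18155 + f{\left(X,o \right)}} = \frac{1}{18155 + \left(9 - 125\right)} = \frac{1}{18155 - 116} = \frac{1}{18039}$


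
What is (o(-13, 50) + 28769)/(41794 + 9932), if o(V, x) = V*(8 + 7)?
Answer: 14287/25863 ≈ 0.55241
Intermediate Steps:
o(V, x) = 15*V (o(V, x) = V*15 = 15*V)
(o(-13, 50) + 28769)/(41794 + 9932) = (15*(-13) + 28769)/(41794 + 9932) = (-195 + 28769)/51726 = 28574*(1/51726) = 14287/25863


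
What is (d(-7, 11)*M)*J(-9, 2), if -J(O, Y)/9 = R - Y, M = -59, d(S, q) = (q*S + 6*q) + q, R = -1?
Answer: 0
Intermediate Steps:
d(S, q) = 7*q + S*q (d(S, q) = (S*q + 6*q) + q = (6*q + S*q) + q = 7*q + S*q)
J(O, Y) = 9 + 9*Y (J(O, Y) = -9*(-1 - Y) = 9 + 9*Y)
(d(-7, 11)*M)*J(-9, 2) = ((11*(7 - 7))*(-59))*(9 + 9*2) = ((11*0)*(-59))*(9 + 18) = (0*(-59))*27 = 0*27 = 0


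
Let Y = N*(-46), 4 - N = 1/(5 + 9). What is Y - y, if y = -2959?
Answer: 19448/7 ≈ 2778.3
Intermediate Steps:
N = 55/14 (N = 4 - 1/(5 + 9) = 4 - 1/14 = 55/14 ≈ 3.9286)
Y = -1265/7 (Y = (55/14)*(-46) = -1265/7 ≈ -180.71)
Y - y = -1265/7 - 1*(-2959) = -1265/7 + 2959 = 19448/7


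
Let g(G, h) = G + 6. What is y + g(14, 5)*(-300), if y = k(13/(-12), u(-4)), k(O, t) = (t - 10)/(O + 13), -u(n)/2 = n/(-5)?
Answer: -4290696/715 ≈ -6001.0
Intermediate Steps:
u(n) = 2*n/5 (u(n) = -2*n/(-5) = -2*n*(-1)/5 = -(-2)*n/5 = 2*n/5)
k(O, t) = (-10 + t)/(13 + O)
y = -696/715 (y = (-10 + (⅖)*(-4))/(13 + 13/(-12)) = (-10 - 8/5)/(13 + 13*(-1/12)) = -58/5/(13 - 13/12) = -58/5/(143/12) = (12/143)*(-58/5) = -696/715 ≈ -0.97343)
g(G, h) = 6 + G
y + g(14, 5)*(-300) = -696/715 + (6 + 14)*(-300) = -696/715 + 20*(-300) = -696/715 - 6000 = -4290696/715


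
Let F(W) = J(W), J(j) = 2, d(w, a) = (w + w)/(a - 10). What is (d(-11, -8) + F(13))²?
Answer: 841/81 ≈ 10.383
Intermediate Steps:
d(w, a) = 2*w/(-10 + a) (d(w, a) = (2*w)/(-10 + a) = 2*w/(-10 + a))
F(W) = 2
(d(-11, -8) + F(13))² = (2*(-11)/(-10 - 8) + 2)² = (2*(-11)/(-18) + 2)² = (2*(-11)*(-1/18) + 2)² = (11/9 + 2)² = (29/9)² = 841/81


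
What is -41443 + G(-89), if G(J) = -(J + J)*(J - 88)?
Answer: -72949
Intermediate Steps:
G(J) = -2*J*(-88 + J)
-41443 + G(-89) = -41443 + 2*(-89)*(88 - 1*(-89)) = -41443 + 2*(-89)*(88 + 89) = -41443 + 2*(-89)*177 = -41443 - 31506 = -72949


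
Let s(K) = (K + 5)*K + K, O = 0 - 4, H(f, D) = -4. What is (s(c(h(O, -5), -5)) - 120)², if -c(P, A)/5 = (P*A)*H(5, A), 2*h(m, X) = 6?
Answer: 7758086400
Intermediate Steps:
O = -4
h(m, X) = 3 (h(m, X) = (½)*6 = 3)
c(P, A) = 20*A*P (c(P, A) = -5*P*A*(-4) = -5*A*P*(-4) = -(-20)*A*P = 20*A*P)
s(K) = K + K*(5 + K) (s(K) = (5 + K)*K + K = K*(5 + K) + K = K + K*(5 + K))
(s(c(h(O, -5), -5)) - 120)² = ((20*(-5)*3)*(6 + 20*(-5)*3) - 120)² = (-300*(6 - 300) - 120)² = (-300*(-294) - 120)² = (88200 - 120)² = 88080² = 7758086400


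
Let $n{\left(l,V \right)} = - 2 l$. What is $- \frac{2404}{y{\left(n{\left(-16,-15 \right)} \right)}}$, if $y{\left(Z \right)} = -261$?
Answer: $\frac{2404}{261} \approx 9.2107$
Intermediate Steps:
$- \frac{2404}{y{\left(n{\left(-16,-15 \right)} \right)}} = - \frac{2404}{-261} = \left(-2404\right) \left(- \frac{1}{261}\right) = \frac{2404}{261}$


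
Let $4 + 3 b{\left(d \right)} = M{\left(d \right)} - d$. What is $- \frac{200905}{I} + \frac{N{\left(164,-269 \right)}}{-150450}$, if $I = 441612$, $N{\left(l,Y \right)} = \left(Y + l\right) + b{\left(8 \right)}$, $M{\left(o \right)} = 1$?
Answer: $- \frac{5029694791}{11073420900} \approx -0.45421$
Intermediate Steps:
$b{\left(d \right)} = -1 - \frac{d}{3}$ ($b{\left(d \right)} = - \frac{4}{3} + \frac{1 - d}{3} = - \frac{4}{3} - \left(- \frac{1}{3} + \frac{d}{3}\right) = -1 - \frac{d}{3}$)
$N{\left(l,Y \right)} = - \frac{11}{3} + Y + l$ ($N{\left(l,Y \right)} = \left(Y + l\right) - \frac{11}{3} = - \frac{11}{3} + Y + l$)
$- \frac{200905}{I} + \frac{N{\left(164,-269 \right)}}{-150450} = - \frac{200905}{441612} + \frac{- \frac{11}{3} - 269 + 164}{-150450} = \left(-200905\right) \frac{1}{441612} - - \frac{163}{225675} = - \frac{200905}{441612} + \frac{163}{225675} = - \frac{5029694791}{11073420900}$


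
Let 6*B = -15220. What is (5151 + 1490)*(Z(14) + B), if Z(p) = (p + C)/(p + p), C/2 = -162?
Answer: -710620205/42 ≈ -1.6920e+7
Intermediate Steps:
B = -7610/3 (B = (⅙)*(-15220) = -7610/3 ≈ -2536.7)
C = -324 (C = 2*(-162) = -324)
Z(p) = (-324 + p)/(2*p) (Z(p) = (p - 324)/(p + p) = (-324 + p)/((2*p)) = (-324 + p)*(1/(2*p)) = (-324 + p)/(2*p))
(5151 + 1490)*(Z(14) + B) = (5151 + 1490)*((½)*(-324 + 14)/14 - 7610/3) = 6641*((½)*(1/14)*(-310) - 7610/3) = 6641*(-155/14 - 7610/3) = 6641*(-107005/42) = -710620205/42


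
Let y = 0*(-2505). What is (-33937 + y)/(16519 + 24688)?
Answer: -33937/41207 ≈ -0.82357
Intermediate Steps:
y = 0
(-33937 + y)/(16519 + 24688) = (-33937 + 0)/(16519 + 24688) = -33937/41207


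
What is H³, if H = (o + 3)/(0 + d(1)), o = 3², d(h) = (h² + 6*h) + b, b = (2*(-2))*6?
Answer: -1728/4913 ≈ -0.35172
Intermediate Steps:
b = -24 (b = -4*6 = -24)
d(h) = -24 + h² + 6*h (d(h) = (h² + 6*h) - 24 = -24 + h² + 6*h)
o = 9
H = -12/17 (H = (9 + 3)/(0 + (-24 + 1² + 6*1)) = 12/(0 + (-24 + 1 + 6)) = 12/(0 - 17) = 12/(-17) = 12*(-1/17) = -12/17 ≈ -0.70588)
H³ = (-12/17)³ = -1728/4913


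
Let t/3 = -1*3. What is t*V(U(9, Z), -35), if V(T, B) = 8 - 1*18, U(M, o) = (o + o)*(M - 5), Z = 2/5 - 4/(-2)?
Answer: 90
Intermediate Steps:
Z = 12/5 (Z = 2*(1/5) - 4*(-1/2) = 2/5 + 2 = 12/5 ≈ 2.4000)
U(M, o) = 2*o*(-5 + M) (U(M, o) = (2*o)*(-5 + M) = 2*o*(-5 + M))
V(T, B) = -10 (V(T, B) = 8 - 18 = -10)
t = -9 (t = 3*(-1*3) = 3*(-3) = -9)
t*V(U(9, Z), -35) = -9*(-10) = 90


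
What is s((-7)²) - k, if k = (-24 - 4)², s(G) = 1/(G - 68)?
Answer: -14897/19 ≈ -784.05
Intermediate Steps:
s(G) = 1/(-68 + G)
k = 784 (k = (-28)² = 784)
s((-7)²) - k = 1/(-68 + (-7)²) - 1*784 = 1/(-68 + 49) - 784 = 1/(-19) - 784 = -1/19 - 784 = -14897/19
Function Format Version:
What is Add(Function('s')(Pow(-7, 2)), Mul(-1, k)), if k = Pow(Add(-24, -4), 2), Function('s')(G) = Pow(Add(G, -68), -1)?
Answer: Rational(-14897, 19) ≈ -784.05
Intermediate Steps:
Function('s')(G) = Pow(Add(-68, G), -1)
k = 784 (k = Pow(-28, 2) = 784)
Add(Function('s')(Pow(-7, 2)), Mul(-1, k)) = Add(Pow(Add(-68, Pow(-7, 2)), -1), Mul(-1, 784)) = Add(Pow(Add(-68, 49), -1), -784) = Add(Pow(-19, -1), -784) = Add(Rational(-1, 19), -784) = Rational(-14897, 19)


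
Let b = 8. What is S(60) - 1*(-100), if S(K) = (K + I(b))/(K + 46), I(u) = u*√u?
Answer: 5330/53 + 8*√2/53 ≈ 100.78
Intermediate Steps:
I(u) = u^(3/2)
S(K) = (K + 16*√2)/(46 + K) (S(K) = (K + 8^(3/2))/(K + 46) = (K + 16*√2)/(46 + K))
S(60) - 1*(-100) = (60 + 16*√2)/(46 + 60) - 1*(-100) = (60 + 16*√2)/106 + 100 = (30/53 + 8*√2/53) + 100 = 5330/53 + 8*√2/53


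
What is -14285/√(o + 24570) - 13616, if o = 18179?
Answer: -13616 - 14285*√42749/42749 ≈ -13685.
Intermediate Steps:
-14285/√(o + 24570) - 13616 = -14285/√(18179 + 24570) - 13616 = -14285*√42749/42749 - 13616 = -13616 - 14285*√42749/42749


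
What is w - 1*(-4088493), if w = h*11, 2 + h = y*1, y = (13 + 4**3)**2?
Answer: 4153690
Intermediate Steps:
y = 5929 (y = (13 + 64)**2 = 77**2 = 5929)
h = 5927 (h = -2 + 5929*1 = -2 + 5929 = 5927)
w = 65197 (w = 5927*11 = 65197)
w - 1*(-4088493) = 65197 - 1*(-4088493) = 65197 + 4088493 = 4153690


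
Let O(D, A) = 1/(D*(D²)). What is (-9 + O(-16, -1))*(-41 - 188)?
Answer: 8442085/4096 ≈ 2061.1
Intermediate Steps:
O(D, A) = D⁻³ (O(D, A) = 1/(D*D²) = D⁻³)
(-9 + O(-16, -1))*(-41 - 188) = (-9 + (-16)⁻³)*(-41 - 188) = (-9 - 1/4096)*(-229) = -36865/4096*(-229) = 8442085/4096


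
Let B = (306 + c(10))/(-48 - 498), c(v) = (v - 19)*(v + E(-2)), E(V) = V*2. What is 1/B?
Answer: -13/6 ≈ -2.1667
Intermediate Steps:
E(V) = 2*V
c(v) = (-19 + v)*(-4 + v) (c(v) = (v - 19)*(v + 2*(-2)) = (-19 + v)*(v - 4) = (-19 + v)*(-4 + v))
B = -6/13 (B = (306 + (76 + 10**2 - 23*10))/(-48 - 498) = (306 + (76 + 100 - 230))/(-546) = (306 - 54)*(-1/546) = 252*(-1/546) = -6/13 ≈ -0.46154)
1/B = 1/(-6/13) = -13/6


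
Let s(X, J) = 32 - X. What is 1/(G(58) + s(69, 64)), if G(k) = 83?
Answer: 1/46 ≈ 0.021739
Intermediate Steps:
1/(G(58) + s(69, 64)) = 1/(83 + (32 - 1*69)) = 1/(83 + (32 - 69)) = 1/(83 - 37) = 1/46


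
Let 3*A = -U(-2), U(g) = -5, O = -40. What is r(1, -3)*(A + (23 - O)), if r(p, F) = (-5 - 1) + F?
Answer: -582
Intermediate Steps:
r(p, F) = -6 + F
A = 5/3 (A = (-1*(-5))/3 = (⅓)*5 = 5/3 ≈ 1.6667)
r(1, -3)*(A + (23 - O)) = (-6 - 3)*(5/3 + (23 - 1*(-40))) = -9*(5/3 + (23 + 40)) = -9*(5/3 + 63) = -9*194/3 = -582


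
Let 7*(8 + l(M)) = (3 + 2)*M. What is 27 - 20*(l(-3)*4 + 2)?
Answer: 5589/7 ≈ 798.43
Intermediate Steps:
l(M) = -8 + 5*M/7 (l(M) = -8 + ((3 + 2)*M)/7 = -8 + (5*M)/7 = -8 + 5*M/7)
27 - 20*(l(-3)*4 + 2) = 27 - 20*((-8 + (5/7)*(-3))*4 + 2) = 27 - 20*((-8 - 15/7)*4 + 2) = 27 - 20*(-71/7*4 + 2) = 27 - 20*(-284/7 + 2) = 27 - 20*(-270/7) = 27 + 5400/7 = 5589/7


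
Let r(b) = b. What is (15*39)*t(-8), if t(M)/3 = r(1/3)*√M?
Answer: 1170*I*√2 ≈ 1654.6*I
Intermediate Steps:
t(M) = √M (t(M) = 3*(√M/3) = √M)
(15*39)*t(-8) = (15*39)*√(-8) = 585*(2*I*√2) = 1170*I*√2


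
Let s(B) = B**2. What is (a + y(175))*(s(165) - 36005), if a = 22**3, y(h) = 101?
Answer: -94376220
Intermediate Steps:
a = 10648
(a + y(175))*(s(165) - 36005) = (10648 + 101)*(165**2 - 36005) = 10749*(27225 - 36005) = 10749*(-8780) = -94376220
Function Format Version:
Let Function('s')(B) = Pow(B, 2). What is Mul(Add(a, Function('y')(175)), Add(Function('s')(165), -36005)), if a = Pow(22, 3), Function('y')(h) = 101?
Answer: -94376220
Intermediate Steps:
a = 10648
Mul(Add(a, Function('y')(175)), Add(Function('s')(165), -36005)) = Mul(Add(10648, 101), Add(Pow(165, 2), -36005)) = Mul(10749, Add(27225, -36005)) = Mul(10749, -8780) = -94376220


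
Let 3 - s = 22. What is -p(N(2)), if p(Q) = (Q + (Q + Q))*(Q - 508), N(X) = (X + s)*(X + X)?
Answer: -117504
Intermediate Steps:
s = -19 (s = 3 - 1*22 = 3 - 22 = -19)
N(X) = 2*X*(-19 + X) (N(X) = (X - 19)*(X + X) = (-19 + X)*(2*X) = 2*X*(-19 + X))
p(Q) = 3*Q*(-508 + Q) (p(Q) = (Q + 2*Q)*(-508 + Q) = (3*Q)*(-508 + Q) = 3*Q*(-508 + Q))
-p(N(2)) = -3*2*2*(-19 + 2)*(-508 + 2*2*(-19 + 2)) = -3*2*2*(-17)*(-508 + 2*2*(-17)) = -3*(-68)*(-508 - 68) = -3*(-68)*(-576) = -1*117504 = -117504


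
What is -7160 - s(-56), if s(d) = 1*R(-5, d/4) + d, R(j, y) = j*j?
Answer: -7129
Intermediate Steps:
R(j, y) = j²
s(d) = 25 + d (s(d) = 1*(-5)² + d = 1*25 + d = 25 + d)
-7160 - s(-56) = -7160 - (25 - 56) = -7160 - 1*(-31) = -7160 + 31 = -7129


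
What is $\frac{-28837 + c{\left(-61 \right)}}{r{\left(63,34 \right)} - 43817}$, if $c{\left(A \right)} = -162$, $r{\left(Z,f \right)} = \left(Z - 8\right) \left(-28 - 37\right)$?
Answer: $\frac{28999}{47392} \approx 0.6119$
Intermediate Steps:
$r{\left(Z,f \right)} = 520 - 65 Z$ ($r{\left(Z,f \right)} = \left(-8 + Z\right) \left(-65\right) = 520 - 65 Z$)
$\frac{-28837 + c{\left(-61 \right)}}{r{\left(63,34 \right)} - 43817} = \frac{-28837 - 162}{\left(520 - 4095\right) - 43817} = - \frac{28999}{\left(520 - 4095\right) - 43817} = - \frac{28999}{-3575 - 43817} = - \frac{28999}{-47392} = \left(-28999\right) \left(- \frac{1}{47392}\right) = \frac{28999}{47392}$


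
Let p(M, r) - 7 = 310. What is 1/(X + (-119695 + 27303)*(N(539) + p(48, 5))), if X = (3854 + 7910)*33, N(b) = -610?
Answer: 1/27459068 ≈ 3.6418e-8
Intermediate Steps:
p(M, r) = 317 (p(M, r) = 7 + 310 = 317)
X = 388212 (X = 11764*33 = 388212)
1/(X + (-119695 + 27303)*(N(539) + p(48, 5))) = 1/(388212 + (-119695 + 27303)*(-610 + 317)) = 1/(388212 - 92392*(-293)) = 1/(388212 + 27070856) = 1/27459068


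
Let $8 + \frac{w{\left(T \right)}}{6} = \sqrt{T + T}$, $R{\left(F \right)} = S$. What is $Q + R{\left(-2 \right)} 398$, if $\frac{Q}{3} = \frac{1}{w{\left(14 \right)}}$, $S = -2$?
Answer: $- \frac{7165}{9} - \frac{\sqrt{7}}{36} \approx -796.18$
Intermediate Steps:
$R{\left(F \right)} = -2$
$w{\left(T \right)} = -48 + 6 \sqrt{2} \sqrt{T}$ ($w{\left(T \right)} = -48 + 6 \sqrt{T + T} = -48 + 6 \sqrt{2 T} = -48 + 6 \sqrt{2} \sqrt{T}$)
$Q = \frac{3}{-48 + 12 \sqrt{7}}$ ($Q = \frac{3}{-48 + 6 \sqrt{2} \sqrt{14}} = \frac{3}{-48 + 12 \sqrt{7}} \approx -0.1846$)
$Q + R{\left(-2 \right)} 398 = \left(- \frac{1}{9} - \frac{\sqrt{7}}{36}\right) - 796 = - \frac{7165}{9} - \frac{\sqrt{7}}{36}$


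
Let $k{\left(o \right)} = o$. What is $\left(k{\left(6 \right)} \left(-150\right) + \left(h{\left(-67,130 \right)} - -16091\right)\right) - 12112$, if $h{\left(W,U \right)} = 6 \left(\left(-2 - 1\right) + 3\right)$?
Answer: $3079$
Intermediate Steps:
$h{\left(W,U \right)} = 0$ ($h{\left(W,U \right)} = 6 \left(-3 + 3\right) = 6 \cdot 0 = 0$)
$\left(k{\left(6 \right)} \left(-150\right) + \left(h{\left(-67,130 \right)} - -16091\right)\right) - 12112 = \left(6 \left(-150\right) + \left(0 - -16091\right)\right) - 12112 = \left(-900 + \left(0 + 16091\right)\right) - 12112 = \left(-900 + 16091\right) - 12112 = 15191 - 12112 = 3079$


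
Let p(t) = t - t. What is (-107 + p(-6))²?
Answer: 11449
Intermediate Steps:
p(t) = 0
(-107 + p(-6))² = (-107 + 0)² = (-107)² = 11449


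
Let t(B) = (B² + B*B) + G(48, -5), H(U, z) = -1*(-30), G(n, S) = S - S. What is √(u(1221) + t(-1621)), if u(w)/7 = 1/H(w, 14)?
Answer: √4729754010/30 ≈ 2292.4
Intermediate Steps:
G(n, S) = 0
H(U, z) = 30
u(w) = 7/30
t(B) = 2*B² (t(B) = (B² + B*B) + 0 = (B² + B²) + 0 = 2*B² + 0 = 2*B²)
√(u(1221) + t(-1621)) = √(7/30 + 2*(-1621)²) = √(7/30 + 2*2627641) = √(7/30 + 5255282) = √(157658467/30) = √4729754010/30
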